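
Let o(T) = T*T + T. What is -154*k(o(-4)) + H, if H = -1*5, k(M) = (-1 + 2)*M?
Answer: -1853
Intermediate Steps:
o(T) = T + T² (o(T) = T² + T = T + T²)
k(M) = M (k(M) = 1*M = M)
H = -5
-154*k(o(-4)) + H = -(-616)*(1 - 4) - 5 = -(-616)*(-3) - 5 = -154*12 - 5 = -1848 - 5 = -1853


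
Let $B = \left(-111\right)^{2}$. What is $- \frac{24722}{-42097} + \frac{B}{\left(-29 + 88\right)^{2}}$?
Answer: $\frac{604734419}{146539657} \approx 4.1268$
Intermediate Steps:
$B = 12321$
$- \frac{24722}{-42097} + \frac{B}{\left(-29 + 88\right)^{2}} = - \frac{24722}{-42097} + \frac{12321}{\left(-29 + 88\right)^{2}} = \left(-24722\right) \left(- \frac{1}{42097}\right) + \frac{12321}{59^{2}} = \frac{24722}{42097} + \frac{12321}{3481} = \frac{604734419}{146539657}$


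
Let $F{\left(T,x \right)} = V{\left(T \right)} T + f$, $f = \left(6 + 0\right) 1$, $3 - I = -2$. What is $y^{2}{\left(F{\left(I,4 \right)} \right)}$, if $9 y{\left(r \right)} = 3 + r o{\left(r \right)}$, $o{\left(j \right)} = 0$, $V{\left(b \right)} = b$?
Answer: $\frac{1}{9} \approx 0.11111$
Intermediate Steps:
$I = 5$ ($I = 3 - -2 = 3 + 2 = 5$)
$f = 6$ ($f = 6 \cdot 1 = 6$)
$F{\left(T,x \right)} = 6 + T^{2}$ ($F{\left(T,x \right)} = T T + 6 = T^{2} + 6 = 6 + T^{2}$)
$y{\left(r \right)} = \frac{1}{3}$ ($y{\left(r \right)} = \frac{3 + r 0}{9} = \frac{3 + 0}{9} = \frac{1}{9} \cdot 3 = \frac{1}{3}$)
$y^{2}{\left(F{\left(I,4 \right)} \right)} = \left(\frac{1}{3}\right)^{2} = \frac{1}{9}$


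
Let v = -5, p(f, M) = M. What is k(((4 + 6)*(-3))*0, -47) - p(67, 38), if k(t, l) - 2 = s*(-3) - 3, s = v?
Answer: -24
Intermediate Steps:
s = -5
k(t, l) = 14 (k(t, l) = 2 + (-5*(-3) - 3) = 2 + (15 - 3) = 2 + 12 = 14)
k(((4 + 6)*(-3))*0, -47) - p(67, 38) = 14 - 1*38 = 14 - 38 = -24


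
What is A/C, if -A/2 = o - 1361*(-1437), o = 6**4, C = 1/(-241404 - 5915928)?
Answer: 24100450125192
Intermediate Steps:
C = -1/6157332 (C = 1/(-6157332) = -1/6157332 ≈ -1.6241e-7)
o = 1296
A = -3914106 (A = -2*(1296 - 1361*(-1437)) = -2*(1296 + 1955757) = -2*1957053 = -3914106)
A/C = -3914106/(-1/6157332) = -3914106*(-6157332) = 24100450125192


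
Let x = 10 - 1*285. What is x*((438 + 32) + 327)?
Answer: -219175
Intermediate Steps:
x = -275 (x = 10 - 285 = -275)
x*((438 + 32) + 327) = -275*((438 + 32) + 327) = -275*(470 + 327) = -275*797 = -219175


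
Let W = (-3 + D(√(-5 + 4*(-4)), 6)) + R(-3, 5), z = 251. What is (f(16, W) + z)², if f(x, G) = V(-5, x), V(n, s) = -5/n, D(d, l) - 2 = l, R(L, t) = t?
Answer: 63504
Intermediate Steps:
D(d, l) = 2 + l
W = 10 (W = (-3 + (2 + 6)) + 5 = (-3 + 8) + 5 = 5 + 5 = 10)
f(x, G) = 1 (f(x, G) = -5/(-5) = -5*(-⅕) = 1)
(f(16, W) + z)² = (1 + 251)² = 252² = 63504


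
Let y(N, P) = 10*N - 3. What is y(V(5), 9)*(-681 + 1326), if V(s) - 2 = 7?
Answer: 56115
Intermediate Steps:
V(s) = 9 (V(s) = 2 + 7 = 9)
y(N, P) = -3 + 10*N
y(V(5), 9)*(-681 + 1326) = (-3 + 10*9)*(-681 + 1326) = (-3 + 90)*645 = 87*645 = 56115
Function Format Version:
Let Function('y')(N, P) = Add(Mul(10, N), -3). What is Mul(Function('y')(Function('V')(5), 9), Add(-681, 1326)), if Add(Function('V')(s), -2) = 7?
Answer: 56115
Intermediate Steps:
Function('V')(s) = 9 (Function('V')(s) = Add(2, 7) = 9)
Function('y')(N, P) = Add(-3, Mul(10, N))
Mul(Function('y')(Function('V')(5), 9), Add(-681, 1326)) = Mul(Add(-3, Mul(10, 9)), Add(-681, 1326)) = Mul(Add(-3, 90), 645) = Mul(87, 645) = 56115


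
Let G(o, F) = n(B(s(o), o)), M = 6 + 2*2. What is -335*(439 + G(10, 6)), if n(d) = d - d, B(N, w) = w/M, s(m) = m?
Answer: -147065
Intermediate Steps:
M = 10 (M = 6 + 4 = 10)
B(N, w) = w/10
n(d) = 0
G(o, F) = 0
-335*(439 + G(10, 6)) = -335*(439 + 0) = -335*439 = -147065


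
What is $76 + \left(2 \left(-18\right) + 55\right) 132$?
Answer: $2584$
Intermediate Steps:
$76 + \left(2 \left(-18\right) + 55\right) 132 = 76 + \left(-36 + 55\right) 132 = 76 + 19 \cdot 132 = 76 + 2508 = 2584$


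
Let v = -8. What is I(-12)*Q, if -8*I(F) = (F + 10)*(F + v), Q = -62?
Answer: 310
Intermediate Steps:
I(F) = -(-8 + F)*(10 + F)/8 (I(F) = -(F + 10)*(F - 8)/8 = -(10 + F)*(-8 + F)/8 = -(-8 + F)*(10 + F)/8)
I(-12)*Q = (10 - ¼*(-12) - ⅛*(-12)²)*(-62) = (10 + 3 - ⅛*144)*(-62) = (10 + 3 - 18)*(-62) = -5*(-62) = 310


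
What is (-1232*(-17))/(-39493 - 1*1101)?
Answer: -10472/20297 ≈ -0.51594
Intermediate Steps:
(-1232*(-17))/(-39493 - 1*1101) = 20944/(-39493 - 1101) = 20944/(-40594) = 20944*(-1/40594) = -10472/20297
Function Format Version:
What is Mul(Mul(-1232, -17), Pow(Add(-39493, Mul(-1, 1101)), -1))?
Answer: Rational(-10472, 20297) ≈ -0.51594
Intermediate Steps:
Mul(Mul(-1232, -17), Pow(Add(-39493, Mul(-1, 1101)), -1)) = Mul(20944, Pow(Add(-39493, -1101), -1)) = Mul(20944, Pow(-40594, -1)) = Mul(20944, Rational(-1, 40594)) = Rational(-10472, 20297)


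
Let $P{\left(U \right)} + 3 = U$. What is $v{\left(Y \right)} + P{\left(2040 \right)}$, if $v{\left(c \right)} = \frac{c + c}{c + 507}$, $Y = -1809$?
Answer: $\frac{442632}{217} \approx 2039.8$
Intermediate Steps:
$v{\left(c \right)} = \frac{2 c}{507 + c}$
$P{\left(U \right)} = -3 + U$
$v{\left(Y \right)} + P{\left(2040 \right)} = 2 \left(-1809\right) \frac{1}{507 - 1809} + \left(-3 + 2040\right) = 2 \left(-1809\right) \frac{1}{-1302} + 2037 = 2 \left(-1809\right) \left(- \frac{1}{1302}\right) + 2037 = \frac{603}{217} + 2037 = \frac{442632}{217}$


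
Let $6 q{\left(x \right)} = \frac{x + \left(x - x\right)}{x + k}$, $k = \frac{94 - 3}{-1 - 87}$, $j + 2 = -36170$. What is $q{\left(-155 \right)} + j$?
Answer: $- \frac{1490026376}{41193} \approx -36172.0$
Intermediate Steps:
$j = -36172$ ($j = -2 - 36170 = -36172$)
$k = - \frac{91}{88}$ ($k = \frac{91}{-88} = 91 \left(- \frac{1}{88}\right) = - \frac{91}{88} \approx -1.0341$)
$q{\left(x \right)} = \frac{x}{6 \left(- \frac{91}{88} + x\right)}$ ($q{\left(x \right)} = \frac{\left(x + \left(x - x\right)\right) \frac{1}{x - \frac{91}{88}}}{6} = \frac{\left(x + 0\right) \frac{1}{- \frac{91}{88} + x}}{6} = \frac{x \frac{1}{- \frac{91}{88} + x}}{6} = \frac{x}{6 \left(- \frac{91}{88} + x\right)}$)
$q{\left(-155 \right)} + j = \frac{44}{3} \left(-155\right) \frac{1}{-91 + 88 \left(-155\right)} - 36172 = \frac{44}{3} \left(-155\right) \frac{1}{-91 - 13640} - 36172 = \frac{44}{3} \left(-155\right) \frac{1}{-13731} - 36172 = \frac{44}{3} \left(-155\right) \left(- \frac{1}{13731}\right) - 36172 = \frac{6820}{41193} - 36172 = - \frac{1490026376}{41193}$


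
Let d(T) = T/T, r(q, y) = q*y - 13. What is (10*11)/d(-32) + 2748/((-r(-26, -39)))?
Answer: 107362/1001 ≈ 107.25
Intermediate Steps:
r(q, y) = -13 + q*y
d(T) = 1
(10*11)/d(-32) + 2748/((-r(-26, -39))) = (10*11)/1 + 2748/((-(-13 - 26*(-39)))) = 110*1 + 2748/((-(-13 + 1014))) = 110 + 2748/((-1*1001)) = 110 + 2748/(-1001) = 110 + 2748*(-1/1001) = 110 - 2748/1001 = 107362/1001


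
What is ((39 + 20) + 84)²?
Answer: 20449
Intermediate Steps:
((39 + 20) + 84)² = (59 + 84)² = 143² = 20449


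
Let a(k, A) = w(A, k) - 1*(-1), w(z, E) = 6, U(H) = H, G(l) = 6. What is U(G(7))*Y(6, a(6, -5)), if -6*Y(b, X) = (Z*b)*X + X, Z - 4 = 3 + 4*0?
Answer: -301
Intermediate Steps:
Z = 7 (Z = 4 + (3 + 4*0) = 4 + (3 + 0) = 4 + 3 = 7)
a(k, A) = 7 (a(k, A) = 6 - 1*(-1) = 6 + 1 = 7)
Y(b, X) = -X/6 - 7*X*b/6 (Y(b, X) = -((7*b)*X + X)/6 = -(7*X*b + X)/6 = -(X + 7*X*b)/6 = -X/6 - 7*X*b/6)
U(G(7))*Y(6, a(6, -5)) = 6*(-⅙*7*(1 + 7*6)) = 6*(-⅙*7*(1 + 42)) = 6*(-⅙*7*43) = 6*(-301/6) = -301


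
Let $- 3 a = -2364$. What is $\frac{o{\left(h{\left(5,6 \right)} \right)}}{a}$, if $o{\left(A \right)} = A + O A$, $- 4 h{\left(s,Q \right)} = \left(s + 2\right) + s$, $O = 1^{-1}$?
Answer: $- \frac{3}{394} \approx -0.0076142$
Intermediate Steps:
$O = 1$
$h{\left(s,Q \right)} = - \frac{1}{2} - \frac{s}{2}$ ($h{\left(s,Q \right)} = - \frac{\left(s + 2\right) + s}{4} = - \frac{\left(2 + s\right) + s}{4} = - \frac{2 + 2 s}{4} = - \frac{1}{2} - \frac{s}{2}$)
$o{\left(A \right)} = 2 A$ ($o{\left(A \right)} = A + 1 A = A + A = 2 A$)
$a = 788$ ($a = \left(- \frac{1}{3}\right) \left(-2364\right) = 788$)
$\frac{o{\left(h{\left(5,6 \right)} \right)}}{a} = \frac{2 \left(- \frac{1}{2} - \frac{5}{2}\right)}{788} = 2 \left(- \frac{1}{2} - \frac{5}{2}\right) \frac{1}{788} = 2 \left(-3\right) \frac{1}{788} = \left(-6\right) \frac{1}{788} = - \frac{3}{394}$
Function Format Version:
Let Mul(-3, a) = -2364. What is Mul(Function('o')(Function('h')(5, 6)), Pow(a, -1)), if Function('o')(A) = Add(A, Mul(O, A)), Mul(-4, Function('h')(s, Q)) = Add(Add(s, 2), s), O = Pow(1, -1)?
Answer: Rational(-3, 394) ≈ -0.0076142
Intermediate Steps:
O = 1
Function('h')(s, Q) = Add(Rational(-1, 2), Mul(Rational(-1, 2), s)) (Function('h')(s, Q) = Mul(Rational(-1, 4), Add(Add(s, 2), s)) = Mul(Rational(-1, 4), Add(Add(2, s), s)) = Mul(Rational(-1, 4), Add(2, Mul(2, s))) = Add(Rational(-1, 2), Mul(Rational(-1, 2), s)))
Function('o')(A) = Mul(2, A) (Function('o')(A) = Add(A, Mul(1, A)) = Add(A, A) = Mul(2, A))
a = 788 (a = Mul(Rational(-1, 3), -2364) = 788)
Mul(Function('o')(Function('h')(5, 6)), Pow(a, -1)) = Mul(Mul(2, Add(Rational(-1, 2), Mul(Rational(-1, 2), 5))), Pow(788, -1)) = Mul(Mul(2, Add(Rational(-1, 2), Rational(-5, 2))), Rational(1, 788)) = Mul(Mul(2, -3), Rational(1, 788)) = Mul(-6, Rational(1, 788)) = Rational(-3, 394)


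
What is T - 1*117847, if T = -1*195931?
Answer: -313778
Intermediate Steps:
T = -195931
T - 1*117847 = -195931 - 1*117847 = -195931 - 117847 = -313778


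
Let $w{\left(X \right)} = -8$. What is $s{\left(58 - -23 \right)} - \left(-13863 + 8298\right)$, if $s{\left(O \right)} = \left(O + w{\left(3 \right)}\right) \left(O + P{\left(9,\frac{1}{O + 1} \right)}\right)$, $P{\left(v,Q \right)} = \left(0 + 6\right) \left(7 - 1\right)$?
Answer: $14106$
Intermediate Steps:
$P{\left(v,Q \right)} = 36$ ($P{\left(v,Q \right)} = 6 \cdot 6 = 36$)
$s{\left(O \right)} = \left(-8 + O\right) \left(36 + O\right)$ ($s{\left(O \right)} = \left(O - 8\right) \left(O + 36\right) = \left(-8 + O\right) \left(36 + O\right)$)
$s{\left(58 - -23 \right)} - \left(-13863 + 8298\right) = \left(-288 + \left(58 - -23\right)^{2} + 28 \left(58 - -23\right)\right) - \left(-13863 + 8298\right) = \left(-288 + \left(58 + 23\right)^{2} + 28 \left(58 + 23\right)\right) - -5565 = \left(-288 + 81^{2} + 28 \cdot 81\right) + 5565 = \left(-288 + 6561 + 2268\right) + 5565 = 8541 + 5565 = 14106$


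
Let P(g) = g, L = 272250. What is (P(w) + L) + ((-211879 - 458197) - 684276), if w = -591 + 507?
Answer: -1082186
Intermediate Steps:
w = -84
(P(w) + L) + ((-211879 - 458197) - 684276) = (-84 + 272250) + ((-211879 - 458197) - 684276) = 272166 + (-670076 - 684276) = 272166 - 1354352 = -1082186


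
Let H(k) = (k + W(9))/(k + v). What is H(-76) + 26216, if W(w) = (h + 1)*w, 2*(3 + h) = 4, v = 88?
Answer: 78629/3 ≈ 26210.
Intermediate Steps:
h = -1 (h = -3 + (½)*4 = -3 + 2 = -1)
W(w) = 0 (W(w) = (-1 + 1)*w = 0*w = 0)
H(k) = k/(88 + k) (H(k) = (k + 0)/(k + 88) = k/(88 + k))
H(-76) + 26216 = -76/(88 - 76) + 26216 = -76/12 + 26216 = -76*1/12 + 26216 = -19/3 + 26216 = 78629/3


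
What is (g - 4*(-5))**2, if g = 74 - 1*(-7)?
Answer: 10201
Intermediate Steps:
g = 81 (g = 74 + 7 = 81)
(g - 4*(-5))**2 = (81 - 4*(-5))**2 = (81 + 20)**2 = 101**2 = 10201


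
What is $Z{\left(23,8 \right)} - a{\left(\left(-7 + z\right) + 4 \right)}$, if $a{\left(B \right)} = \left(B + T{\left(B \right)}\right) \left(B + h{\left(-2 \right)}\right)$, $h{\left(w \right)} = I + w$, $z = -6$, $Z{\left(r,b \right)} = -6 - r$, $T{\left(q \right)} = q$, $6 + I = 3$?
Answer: $-281$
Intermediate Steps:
$I = -3$ ($I = -6 + 3 = -3$)
$h{\left(w \right)} = -3 + w$
$a{\left(B \right)} = 2 B \left(-5 + B\right)$ ($a{\left(B \right)} = \left(B + B\right) \left(B - 5\right) = 2 B \left(B - 5\right) = 2 B \left(-5 + B\right)$)
$Z{\left(23,8 \right)} - a{\left(\left(-7 + z\right) + 4 \right)} = \left(-6 - 23\right) - 2 \left(\left(-7 - 6\right) + 4\right) \left(-5 + \left(\left(-7 - 6\right) + 4\right)\right) = \left(-6 - 23\right) - 2 \left(-13 + 4\right) \left(-5 + \left(-13 + 4\right)\right) = -29 - 2 \left(-9\right) \left(-5 - 9\right) = -29 - 2 \left(-9\right) \left(-14\right) = -29 - 252 = -281$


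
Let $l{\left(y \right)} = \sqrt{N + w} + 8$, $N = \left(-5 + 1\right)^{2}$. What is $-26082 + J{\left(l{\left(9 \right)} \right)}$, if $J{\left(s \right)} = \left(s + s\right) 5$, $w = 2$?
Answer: $-26002 + 30 \sqrt{2} \approx -25960.0$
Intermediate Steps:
$N = 16$ ($N = \left(-4\right)^{2} = 16$)
$l{\left(y \right)} = 8 + 3 \sqrt{2}$ ($l{\left(y \right)} = \sqrt{16 + 2} + 8 = \sqrt{18} + 8 = 3 \sqrt{2} + 8 = 8 + 3 \sqrt{2}$)
$J{\left(s \right)} = 10 s$ ($J{\left(s \right)} = 2 s 5 = 10 s$)
$-26082 + J{\left(l{\left(9 \right)} \right)} = -26082 + 10 \left(8 + 3 \sqrt{2}\right) = -26082 + \left(80 + 30 \sqrt{2}\right) = -26002 + 30 \sqrt{2}$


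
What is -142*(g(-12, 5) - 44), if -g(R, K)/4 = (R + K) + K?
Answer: 5112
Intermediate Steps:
g(R, K) = -8*K - 4*R (g(R, K) = -4*((R + K) + K) = -4*((K + R) + K) = -4*(R + 2*K) = -8*K - 4*R)
-142*(g(-12, 5) - 44) = -142*((-8*5 - 4*(-12)) - 44) = -142*((-40 + 48) - 44) = -142*(8 - 44) = -142*(-36) = 5112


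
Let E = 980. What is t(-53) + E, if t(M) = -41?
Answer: 939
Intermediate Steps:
t(-53) + E = -41 + 980 = 939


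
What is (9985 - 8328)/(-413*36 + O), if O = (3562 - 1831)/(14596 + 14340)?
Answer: -47946952/430218717 ≈ -0.11145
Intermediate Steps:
O = 1731/28936 ≈ 0.059822
(9985 - 8328)/(-413*36 + O) = (9985 - 8328)/(-413*36 + 1731/28936) = 1657/(-14868 + 1731/28936) = 1657/(-430218717/28936) = 1657*(-28936/430218717) = -47946952/430218717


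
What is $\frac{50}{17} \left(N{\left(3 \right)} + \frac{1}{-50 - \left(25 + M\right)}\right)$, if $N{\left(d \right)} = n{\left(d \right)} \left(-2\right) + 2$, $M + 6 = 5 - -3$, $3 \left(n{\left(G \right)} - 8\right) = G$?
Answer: $- \frac{61650}{1309} \approx -47.097$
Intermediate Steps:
$n{\left(G \right)} = 8 + \frac{G}{3}$
$M = 2$ ($M = -6 + \left(5 - -3\right) = -6 + \left(5 + 3\right) = -6 + 8 = 2$)
$N{\left(d \right)} = -14 - \frac{2 d}{3}$ ($N{\left(d \right)} = \left(8 + \frac{d}{3}\right) \left(-2\right) + 2 = \left(-16 - \frac{2 d}{3}\right) + 2 = -14 - \frac{2 d}{3}$)
$\frac{50}{17} \left(N{\left(3 \right)} + \frac{1}{-50 - \left(25 + M\right)}\right) = \frac{50}{17} \left(\left(-14 - 2\right) + \frac{1}{-50 - 27}\right) = 50 \cdot \frac{1}{17} \left(\left(-14 - 2\right) + \frac{1}{-50 - 27}\right) = \frac{50 \left(-16 + \frac{1}{-50 - 27}\right)}{17} = \frac{50 \left(-16 + \frac{1}{-77}\right)}{17} = \frac{50 \left(-16 - \frac{1}{77}\right)}{17} = \frac{50}{17} \left(- \frac{1233}{77}\right) = - \frac{61650}{1309}$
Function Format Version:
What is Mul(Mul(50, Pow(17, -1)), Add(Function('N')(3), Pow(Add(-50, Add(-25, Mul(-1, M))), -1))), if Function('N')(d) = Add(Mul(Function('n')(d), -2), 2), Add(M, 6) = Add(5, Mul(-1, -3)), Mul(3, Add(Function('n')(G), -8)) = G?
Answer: Rational(-61650, 1309) ≈ -47.097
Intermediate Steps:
Function('n')(G) = Add(8, Mul(Rational(1, 3), G))
M = 2 (M = Add(-6, Add(5, Mul(-1, -3))) = Add(-6, Add(5, 3)) = Add(-6, 8) = 2)
Function('N')(d) = Add(-14, Mul(Rational(-2, 3), d)) (Function('N')(d) = Add(Mul(Add(8, Mul(Rational(1, 3), d)), -2), 2) = Add(Add(-16, Mul(Rational(-2, 3), d)), 2) = Add(-14, Mul(Rational(-2, 3), d)))
Mul(Mul(50, Pow(17, -1)), Add(Function('N')(3), Pow(Add(-50, Add(-25, Mul(-1, M))), -1))) = Mul(Mul(50, Pow(17, -1)), Add(Add(-14, Mul(Rational(-2, 3), 3)), Pow(Add(-50, Add(-25, Mul(-1, 2))), -1))) = Mul(Mul(50, Rational(1, 17)), Add(Add(-14, -2), Pow(Add(-50, Add(-25, -2)), -1))) = Mul(Rational(50, 17), Add(-16, Pow(Add(-50, -27), -1))) = Mul(Rational(50, 17), Add(-16, Pow(-77, -1))) = Mul(Rational(50, 17), Add(-16, Rational(-1, 77))) = Mul(Rational(50, 17), Rational(-1233, 77)) = Rational(-61650, 1309)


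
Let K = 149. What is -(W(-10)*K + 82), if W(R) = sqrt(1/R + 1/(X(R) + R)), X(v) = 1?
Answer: -82 - 149*I*sqrt(190)/30 ≈ -82.0 - 68.461*I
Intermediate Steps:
W(R) = sqrt(1/R + 1/(1 + R))
-(W(-10)*K + 82) = -(sqrt((1 + 2*(-10))/((-10)*(1 - 10)))*149 + 82) = -(sqrt(-1/10*(1 - 20)/(-9))*149 + 82) = -(sqrt(-1/10*(-1/9)*(-19))*149 + 82) = -(sqrt(-19/90)*149 + 82) = -((I*sqrt(190)/30)*149 + 82) = -(149*I*sqrt(190)/30 + 82) = -(82 + 149*I*sqrt(190)/30) = -82 - 149*I*sqrt(190)/30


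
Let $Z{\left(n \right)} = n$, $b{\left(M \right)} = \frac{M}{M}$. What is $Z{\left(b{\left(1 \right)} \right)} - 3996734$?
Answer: $-3996733$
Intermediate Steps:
$b{\left(M \right)} = 1$
$Z{\left(b{\left(1 \right)} \right)} - 3996734 = 1 - 3996734 = -3996733$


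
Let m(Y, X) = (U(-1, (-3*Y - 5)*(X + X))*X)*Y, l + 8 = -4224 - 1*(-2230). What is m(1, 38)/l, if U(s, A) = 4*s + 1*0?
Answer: 76/1001 ≈ 0.075924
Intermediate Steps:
l = -2002 (l = -8 + (-4224 - 1*(-2230)) = -8 + (-4224 + 2230) = -8 - 1994 = -2002)
U(s, A) = 4*s (U(s, A) = 4*s + 0 = 4*s)
m(Y, X) = -4*X*Y (m(Y, X) = ((4*(-1))*X)*Y = (-4*X)*Y = -4*X*Y)
m(1, 38)/l = -4*38*1/(-2002) = -152*(-1/2002) = 76/1001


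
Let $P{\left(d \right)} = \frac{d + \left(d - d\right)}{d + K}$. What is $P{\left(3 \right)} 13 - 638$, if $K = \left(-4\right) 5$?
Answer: $- \frac{10885}{17} \approx -640.29$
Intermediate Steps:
$K = -20$
$P{\left(d \right)} = \frac{d}{-20 + d}$ ($P{\left(d \right)} = \frac{d + \left(d - d\right)}{d - 20} = \frac{d + 0}{-20 + d} = \frac{d}{-20 + d}$)
$P{\left(3 \right)} 13 - 638 = \frac{3}{-20 + 3} \cdot 13 - 638 = \frac{3}{-17} \cdot 13 - 638 = 3 \left(- \frac{1}{17}\right) 13 - 638 = \left(- \frac{3}{17}\right) 13 - 638 = - \frac{39}{17} - 638 = - \frac{10885}{17}$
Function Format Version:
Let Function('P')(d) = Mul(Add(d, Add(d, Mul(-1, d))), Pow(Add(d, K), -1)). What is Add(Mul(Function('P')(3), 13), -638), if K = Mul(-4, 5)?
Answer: Rational(-10885, 17) ≈ -640.29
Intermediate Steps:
K = -20
Function('P')(d) = Mul(d, Pow(Add(-20, d), -1)) (Function('P')(d) = Mul(Add(d, Add(d, Mul(-1, d))), Pow(Add(d, -20), -1)) = Mul(Add(d, 0), Pow(Add(-20, d), -1)) = Mul(d, Pow(Add(-20, d), -1)))
Add(Mul(Function('P')(3), 13), -638) = Add(Mul(Mul(3, Pow(Add(-20, 3), -1)), 13), -638) = Add(Mul(Mul(3, Pow(-17, -1)), 13), -638) = Add(Mul(Mul(3, Rational(-1, 17)), 13), -638) = Add(Mul(Rational(-3, 17), 13), -638) = Add(Rational(-39, 17), -638) = Rational(-10885, 17)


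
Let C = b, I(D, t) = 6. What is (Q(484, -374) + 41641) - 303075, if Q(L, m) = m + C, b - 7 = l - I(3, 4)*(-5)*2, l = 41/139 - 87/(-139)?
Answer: -36381871/139 ≈ -2.6174e+5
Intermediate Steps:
l = 128/139 (l = 41*(1/139) - 87*(-1/139) = 41/139 + 87/139 = 128/139 ≈ 0.92086)
b = 9441/139 (b = 7 + (128/139 - 6*(-5)*2) = 7 + (128/139 - (-30)*2) = 7 + (128/139 - 1*(-60)) = 7 + (128/139 + 60) = 7 + 8468/139 = 9441/139 ≈ 67.921)
C = 9441/139 ≈ 67.921
Q(L, m) = 9441/139 + m (Q(L, m) = m + 9441/139 = 9441/139 + m)
(Q(484, -374) + 41641) - 303075 = ((9441/139 - 374) + 41641) - 303075 = (-42545/139 + 41641) - 303075 = 5745554/139 - 303075 = -36381871/139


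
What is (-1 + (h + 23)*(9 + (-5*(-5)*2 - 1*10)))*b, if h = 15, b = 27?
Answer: 50247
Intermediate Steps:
(-1 + (h + 23)*(9 + (-5*(-5)*2 - 1*10)))*b = (-1 + (15 + 23)*(9 + (-5*(-5)*2 - 1*10)))*27 = (-1 + 38*(9 + (25*2 - 10)))*27 = (-1 + 38*(9 + (50 - 10)))*27 = (-1 + 38*(9 + 40))*27 = (-1 + 38*49)*27 = (-1 + 1862)*27 = 1861*27 = 50247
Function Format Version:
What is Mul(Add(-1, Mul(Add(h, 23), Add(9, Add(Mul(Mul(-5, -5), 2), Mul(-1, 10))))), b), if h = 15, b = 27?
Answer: 50247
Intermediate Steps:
Mul(Add(-1, Mul(Add(h, 23), Add(9, Add(Mul(Mul(-5, -5), 2), Mul(-1, 10))))), b) = Mul(Add(-1, Mul(Add(15, 23), Add(9, Add(Mul(Mul(-5, -5), 2), Mul(-1, 10))))), 27) = Mul(Add(-1, Mul(38, Add(9, Add(Mul(25, 2), -10)))), 27) = Mul(Add(-1, Mul(38, Add(9, Add(50, -10)))), 27) = Mul(Add(-1, Mul(38, Add(9, 40))), 27) = Mul(Add(-1, Mul(38, 49)), 27) = Mul(Add(-1, 1862), 27) = Mul(1861, 27) = 50247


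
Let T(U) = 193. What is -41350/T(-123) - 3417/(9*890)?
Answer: -110624327/515310 ≈ -214.68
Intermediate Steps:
-41350/T(-123) - 3417/(9*890) = -41350/193 - 3417/(9*890) = -41350*1/193 - 3417/8010 = -41350/193 - 3417*1/8010 = -41350/193 - 1139/2670 = -110624327/515310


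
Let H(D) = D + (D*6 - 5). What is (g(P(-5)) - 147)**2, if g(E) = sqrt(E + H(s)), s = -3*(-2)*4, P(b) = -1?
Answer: 21771 - 2646*sqrt(2) ≈ 18029.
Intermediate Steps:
s = 24 (s = 6*4 = 24)
H(D) = -5 + 7*D (H(D) = D + (6*D - 5) = D + (-5 + 6*D) = -5 + 7*D)
g(E) = sqrt(163 + E) (g(E) = sqrt(E + (-5 + 7*24)) = sqrt(E + (-5 + 168)) = sqrt(E + 163) = sqrt(163 + E))
(g(P(-5)) - 147)**2 = (sqrt(163 - 1) - 147)**2 = (sqrt(162) - 147)**2 = (9*sqrt(2) - 147)**2 = (-147 + 9*sqrt(2))**2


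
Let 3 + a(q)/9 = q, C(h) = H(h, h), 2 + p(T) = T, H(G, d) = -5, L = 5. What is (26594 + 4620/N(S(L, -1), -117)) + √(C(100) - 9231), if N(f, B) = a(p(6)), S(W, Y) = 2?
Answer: 81322/3 + 2*I*√2309 ≈ 27107.0 + 96.104*I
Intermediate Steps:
p(T) = -2 + T
C(h) = -5
a(q) = -27 + 9*q
N(f, B) = 9 (N(f, B) = -27 + 9*(-2 + 6) = -27 + 9*4 = -27 + 36 = 9)
(26594 + 4620/N(S(L, -1), -117)) + √(C(100) - 9231) = (26594 + 4620/9) + √(-5 - 9231) = (26594 + 4620*(⅑)) + √(-9236) = (26594 + 1540/3) + 2*I*√2309 = 81322/3 + 2*I*√2309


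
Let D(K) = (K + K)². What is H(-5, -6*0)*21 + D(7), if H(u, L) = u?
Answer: 91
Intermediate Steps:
D(K) = 4*K² (D(K) = (2*K)² = 4*K²)
H(-5, -6*0)*21 + D(7) = -5*21 + 4*7² = -105 + 4*49 = -105 + 196 = 91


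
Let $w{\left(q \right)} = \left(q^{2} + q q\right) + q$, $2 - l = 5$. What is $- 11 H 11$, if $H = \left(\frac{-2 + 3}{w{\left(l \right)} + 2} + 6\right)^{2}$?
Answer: $- \frac{1283689}{289} \approx -4441.8$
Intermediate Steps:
$l = -3$ ($l = 2 - 5 = -3$)
$w{\left(q \right)} = q + 2 q^{2}$ ($w{\left(q \right)} = \left(q^{2} + q^{2}\right) + q = 2 q^{2} + q = q + 2 q^{2}$)
$H = \frac{10609}{289}$ ($H = \left(\frac{-2 + 3}{- 3 \left(1 + 2 \left(-3\right)\right) + 2} + 6\right)^{2} = \left(1 \frac{1}{- 3 \left(1 - 6\right) + 2} + 6\right)^{2} = \left(1 \frac{1}{\left(-3\right) \left(-5\right) + 2} + 6\right)^{2} = \left(1 \frac{1}{15 + 2} + 6\right)^{2} = \left(1 \cdot \frac{1}{17} + 6\right)^{2} = \left(\frac{1}{17} + 6\right)^{2} = \left(\frac{103}{17}\right)^{2} = \frac{10609}{289} \approx 36.709$)
$- 11 H 11 = \left(-11\right) \frac{10609}{289} \cdot 11 = \left(- \frac{116699}{289}\right) 11 = - \frac{1283689}{289}$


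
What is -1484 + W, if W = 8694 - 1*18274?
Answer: -11064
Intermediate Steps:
W = -9580 (W = 8694 - 18274 = -9580)
-1484 + W = -1484 - 9580 = -11064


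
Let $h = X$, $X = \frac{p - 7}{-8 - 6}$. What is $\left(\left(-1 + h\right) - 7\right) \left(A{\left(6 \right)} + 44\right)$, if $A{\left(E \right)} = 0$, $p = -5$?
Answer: $- \frac{2200}{7} \approx -314.29$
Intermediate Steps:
$X = \frac{6}{7}$ ($X = \frac{-5 - 7}{-8 - 6} = - \frac{12}{-14} = \left(-12\right) \left(- \frac{1}{14}\right) = \frac{6}{7} \approx 0.85714$)
$h = \frac{6}{7} \approx 0.85714$
$\left(\left(-1 + h\right) - 7\right) \left(A{\left(6 \right)} + 44\right) = \left(\left(-1 + \frac{6}{7}\right) - 7\right) \left(0 + 44\right) = \left(- \frac{1}{7} - 7\right) 44 = \left(- \frac{50}{7}\right) 44 = - \frac{2200}{7}$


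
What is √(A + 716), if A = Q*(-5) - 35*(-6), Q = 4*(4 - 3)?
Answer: √906 ≈ 30.100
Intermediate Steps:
Q = 4 (Q = 4*1 = 4)
A = 190 (A = 4*(-5) - 35*(-6) = -20 + 210 = 190)
√(A + 716) = √(190 + 716) = √906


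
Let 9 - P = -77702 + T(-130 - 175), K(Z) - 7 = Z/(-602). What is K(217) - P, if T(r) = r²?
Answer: 1317575/86 ≈ 15321.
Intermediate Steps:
K(Z) = 7 - Z/602 (K(Z) = 7 + Z/(-602) = 7 + Z*(-1/602) = 7 - Z/602)
P = -15314 (P = 9 - (-77702 + (-130 - 175)²) = 9 - (-77702 + (-305)²) = 9 - (-77702 + 93025) = 9 - 1*15323 = 9 - 15323 = -15314)
K(217) - P = (7 - 1/602*217) - 1*(-15314) = (7 - 31/86) + 15314 = 571/86 + 15314 = 1317575/86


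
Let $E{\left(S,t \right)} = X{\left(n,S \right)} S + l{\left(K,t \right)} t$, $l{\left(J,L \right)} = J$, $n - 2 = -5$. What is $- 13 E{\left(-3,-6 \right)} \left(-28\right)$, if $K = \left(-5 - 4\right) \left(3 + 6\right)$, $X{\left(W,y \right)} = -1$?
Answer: $177996$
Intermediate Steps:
$n = -3$ ($n = 2 - 5 = -3$)
$K = -81$ ($K = \left(-9\right) 9 = -81$)
$E{\left(S,t \right)} = - S - 81 t$
$- 13 E{\left(-3,-6 \right)} \left(-28\right) = - 13 \left(\left(-1\right) \left(-3\right) - -486\right) \left(-28\right) = - 13 \left(3 + 486\right) \left(-28\right) = \left(-13\right) 489 \left(-28\right) = \left(-6357\right) \left(-28\right) = 177996$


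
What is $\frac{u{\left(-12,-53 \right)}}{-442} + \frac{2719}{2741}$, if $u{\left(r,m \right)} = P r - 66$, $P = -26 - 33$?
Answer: $- \frac{278962}{605761} \approx -0.46052$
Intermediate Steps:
$P = -59$ ($P = -26 - 33 = -59$)
$u{\left(r,m \right)} = -66 - 59 r$ ($u{\left(r,m \right)} = - 59 r - 66 = -66 - 59 r$)
$\frac{u{\left(-12,-53 \right)}}{-442} + \frac{2719}{2741} = \frac{-66 - -708}{-442} + \frac{2719}{2741} = \left(-66 + 708\right) \left(- \frac{1}{442}\right) + 2719 \cdot \frac{1}{2741} = 642 \left(- \frac{1}{442}\right) + \frac{2719}{2741} = - \frac{321}{221} + \frac{2719}{2741} = - \frac{278962}{605761}$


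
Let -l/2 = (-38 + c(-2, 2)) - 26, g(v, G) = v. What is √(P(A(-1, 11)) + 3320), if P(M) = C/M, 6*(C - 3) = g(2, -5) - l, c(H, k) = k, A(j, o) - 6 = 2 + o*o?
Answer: 2*√13811471/129 ≈ 57.618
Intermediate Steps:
A(j, o) = 8 + o² (A(j, o) = 6 + (2 + o*o) = 6 + (2 + o²) = 8 + o²)
l = 124 (l = -2*((-38 + 2) - 26) = -2*(-36 - 26) = -2*(-62) = 124)
C = -52/3 (C = 3 + (2 - 1*124)/6 = 3 + (2 - 124)/6 = 3 + (⅙)*(-122) = 3 - 61/3 = -52/3 ≈ -17.333)
P(M) = -52/(3*M)
√(P(A(-1, 11)) + 3320) = √(-52/(3*(8 + 11²)) + 3320) = √(-52/(3*(8 + 121)) + 3320) = √(-52/3/129 + 3320) = √(-52/3*1/129 + 3320) = √(-52/387 + 3320) = √(1284788/387) = 2*√13811471/129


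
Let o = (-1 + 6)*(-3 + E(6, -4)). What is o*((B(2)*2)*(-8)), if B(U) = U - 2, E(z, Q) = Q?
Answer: 0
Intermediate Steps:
B(U) = -2 + U
o = -35 (o = (-1 + 6)*(-3 - 4) = 5*(-7) = -35)
o*((B(2)*2)*(-8)) = -35*(-2 + 2)*2*(-8) = -35*0*2*(-8) = -0*(-8) = -35*0 = 0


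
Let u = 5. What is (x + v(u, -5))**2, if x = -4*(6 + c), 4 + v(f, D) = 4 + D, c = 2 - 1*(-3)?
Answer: 2401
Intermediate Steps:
c = 5 (c = 2 + 3 = 5)
v(f, D) = D (v(f, D) = -4 + (4 + D) = D)
x = -44 (x = -4*(6 + 5) = -4*11 = -44)
(x + v(u, -5))**2 = (-44 - 5)**2 = (-49)**2 = 2401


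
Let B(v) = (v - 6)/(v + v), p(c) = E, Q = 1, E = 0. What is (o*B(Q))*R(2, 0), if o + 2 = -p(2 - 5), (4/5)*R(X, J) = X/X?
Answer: 25/4 ≈ 6.2500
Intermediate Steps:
p(c) = 0
R(X, J) = 5/4 (R(X, J) = 5*(X/X)/4 = (5/4)*1 = 5/4)
B(v) = (-6 + v)/(2*v) (B(v) = (-6 + v)/((2*v)) = (-6 + v)*(1/(2*v)) = (-6 + v)/(2*v))
o = -2 (o = -2 - 1*0 = -2 + 0 = -2)
(o*B(Q))*R(2, 0) = -(-6 + 1)/1*(5/4) = -(-5)*(5/4) = -2*(-5/2)*(5/4) = 5*(5/4) = 25/4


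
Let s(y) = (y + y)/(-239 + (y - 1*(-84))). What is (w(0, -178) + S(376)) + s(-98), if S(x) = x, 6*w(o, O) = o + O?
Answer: 263455/759 ≈ 347.11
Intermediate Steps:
w(o, O) = O/6 + o/6 (w(o, O) = (o + O)/6 = (O + o)/6 = O/6 + o/6)
s(y) = 2*y/(-155 + y) (s(y) = (2*y)/(-239 + (y + 84)) = (2*y)/(-239 + (84 + y)) = (2*y)/(-155 + y) = 2*y/(-155 + y))
(w(0, -178) + S(376)) + s(-98) = (((⅙)*(-178) + (⅙)*0) + 376) + 2*(-98)/(-155 - 98) = ((-89/3 + 0) + 376) + 2*(-98)/(-253) = (-89/3 + 376) + 2*(-98)*(-1/253) = 1039/3 + 196/253 = 263455/759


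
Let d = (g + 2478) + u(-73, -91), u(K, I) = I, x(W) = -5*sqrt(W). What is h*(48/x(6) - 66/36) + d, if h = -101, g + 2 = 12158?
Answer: 88369/6 + 808*sqrt(6)/5 ≈ 15124.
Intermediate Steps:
g = 12156 (g = -2 + 12158 = 12156)
d = 14543 (d = (12156 + 2478) - 91 = 14634 - 91 = 14543)
h*(48/x(6) - 66/36) + d = -101*(48/((-5*sqrt(6))) - 66/36) + 14543 = -101*(48*(-sqrt(6)/30) - 66*1/36) + 14543 = -101*(-8*sqrt(6)/5 - 11/6) + 14543 = -101*(-11/6 - 8*sqrt(6)/5) + 14543 = (1111/6 + 808*sqrt(6)/5) + 14543 = 88369/6 + 808*sqrt(6)/5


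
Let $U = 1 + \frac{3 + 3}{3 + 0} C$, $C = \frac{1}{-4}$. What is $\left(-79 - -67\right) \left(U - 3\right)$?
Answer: $30$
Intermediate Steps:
$C = - \frac{1}{4} \approx -0.25$
$U = \frac{1}{2}$ ($U = 1 + \frac{3 + 3}{3 + 0} \left(- \frac{1}{4}\right) = 1 + \frac{6}{3} \left(- \frac{1}{4}\right) = 1 + 6 \cdot \frac{1}{3} \left(- \frac{1}{4}\right) = 1 + 2 \left(- \frac{1}{4}\right) = 1 - \frac{1}{2} = \frac{1}{2} \approx 0.5$)
$\left(-79 - -67\right) \left(U - 3\right) = \left(-79 - -67\right) \left(\frac{1}{2} - 3\right) = \left(-79 + 67\right) \left(\frac{1}{2} + \left(-79 + 76\right)\right) = - 12 \left(\frac{1}{2} - 3\right) = \left(-12\right) \left(- \frac{5}{2}\right) = 30$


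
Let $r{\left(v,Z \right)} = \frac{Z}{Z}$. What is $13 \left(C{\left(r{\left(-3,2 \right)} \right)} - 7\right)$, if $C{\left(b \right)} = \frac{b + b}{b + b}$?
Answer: $-78$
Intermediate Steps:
$r{\left(v,Z \right)} = 1$
$C{\left(b \right)} = 1$ ($C{\left(b \right)} = \frac{2 b}{2 b} = 2 b \frac{1}{2 b} = 1$)
$13 \left(C{\left(r{\left(-3,2 \right)} \right)} - 7\right) = 13 \left(1 - 7\right) = 13 \left(-6\right) = -78$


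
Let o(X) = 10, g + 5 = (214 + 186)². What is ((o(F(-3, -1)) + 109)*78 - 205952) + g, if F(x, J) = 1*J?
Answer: -36675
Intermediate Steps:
F(x, J) = J
g = 159995 (g = -5 + (214 + 186)² = -5 + 400² = -5 + 160000 = 159995)
((o(F(-3, -1)) + 109)*78 - 205952) + g = ((10 + 109)*78 - 205952) + 159995 = (119*78 - 205952) + 159995 = (9282 - 205952) + 159995 = -196670 + 159995 = -36675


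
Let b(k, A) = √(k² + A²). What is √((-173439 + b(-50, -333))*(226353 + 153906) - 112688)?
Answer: √(-65951853389 + 380259*√113389) ≈ 2.5656e+5*I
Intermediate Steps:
b(k, A) = √(A² + k²)
√((-173439 + b(-50, -333))*(226353 + 153906) - 112688) = √((-173439 + √((-333)² + (-50)²))*(226353 + 153906) - 112688) = √((-173439 + √(110889 + 2500))*380259 - 112688) = √((-173439 + √113389)*380259 - 112688) = √((-65951740701 + 380259*√113389) - 112688) = √(-65951853389 + 380259*√113389)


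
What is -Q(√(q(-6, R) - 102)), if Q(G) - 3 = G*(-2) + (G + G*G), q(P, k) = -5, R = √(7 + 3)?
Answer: 104 + I*√107 ≈ 104.0 + 10.344*I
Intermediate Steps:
R = √10 ≈ 3.1623
Q(G) = 3 + G² - G (Q(G) = 3 + (G*(-2) + (G + G*G)) = 3 + (-2*G + (G + G²)) = 3 + (G² - G) = 3 + G² - G)
-Q(√(q(-6, R) - 102)) = -(3 + (√(-5 - 102))² - √(-5 - 102)) = -(3 + (√(-107))² - √(-107)) = -(3 + (I*√107)² - I*√107) = -(3 - 107 - I*√107) = -(-104 - I*√107) = 104 + I*√107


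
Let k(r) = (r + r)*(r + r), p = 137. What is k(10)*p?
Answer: 54800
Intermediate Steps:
k(r) = 4*r**2 (k(r) = (2*r)*(2*r) = 4*r**2)
k(10)*p = (4*10**2)*137 = (4*100)*137 = 400*137 = 54800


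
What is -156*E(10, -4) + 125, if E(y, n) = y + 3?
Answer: -1903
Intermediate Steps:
E(y, n) = 3 + y
-156*E(10, -4) + 125 = -156*(3 + 10) + 125 = -156*13 + 125 = -2028 + 125 = -1903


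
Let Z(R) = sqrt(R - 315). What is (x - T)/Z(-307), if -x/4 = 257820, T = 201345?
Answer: 1232625*I*sqrt(622)/622 ≈ 49424.0*I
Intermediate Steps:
x = -1031280 (x = -4*257820 = -1031280)
Z(R) = sqrt(-315 + R)
(x - T)/Z(-307) = (-1031280 - 1*201345)/(sqrt(-315 - 307)) = (-1031280 - 201345)/(sqrt(-622)) = -1232625*(-I*sqrt(622)/622) = -(-1232625)*I*sqrt(622)/622 = 1232625*I*sqrt(622)/622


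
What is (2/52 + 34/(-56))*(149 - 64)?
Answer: -17595/364 ≈ -48.338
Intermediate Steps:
(2/52 + 34/(-56))*(149 - 64) = (2*(1/52) + 34*(-1/56))*85 = (1/26 - 17/28)*85 = -207/364*85 = -17595/364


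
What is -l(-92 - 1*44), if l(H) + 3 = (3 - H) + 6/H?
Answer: -9245/68 ≈ -135.96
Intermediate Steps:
l(H) = -H + 6/H (l(H) = -3 + ((3 - H) + 6/H) = -3 + (3 - H + 6/H) = -H + 6/H)
-l(-92 - 1*44) = -(-(-92 - 1*44) + 6/(-92 - 1*44)) = -(-(-92 - 44) + 6/(-92 - 44)) = -(-1*(-136) + 6/(-136)) = -(136 + 6*(-1/136)) = -(136 - 3/68) = -1*9245/68 = -9245/68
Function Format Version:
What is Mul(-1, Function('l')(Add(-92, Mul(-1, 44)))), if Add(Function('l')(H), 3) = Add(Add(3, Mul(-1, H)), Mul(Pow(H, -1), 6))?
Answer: Rational(-9245, 68) ≈ -135.96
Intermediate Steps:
Function('l')(H) = Add(Mul(-1, H), Mul(6, Pow(H, -1))) (Function('l')(H) = Add(-3, Add(Add(3, Mul(-1, H)), Mul(Pow(H, -1), 6))) = Add(-3, Add(Add(3, Mul(-1, H)), Mul(6, Pow(H, -1)))) = Add(-3, Add(3, Mul(-1, H), Mul(6, Pow(H, -1)))) = Add(Mul(-1, H), Mul(6, Pow(H, -1))))
Mul(-1, Function('l')(Add(-92, Mul(-1, 44)))) = Mul(-1, Add(Mul(-1, Add(-92, Mul(-1, 44))), Mul(6, Pow(Add(-92, Mul(-1, 44)), -1)))) = Mul(-1, Add(Mul(-1, Add(-92, -44)), Mul(6, Pow(Add(-92, -44), -1)))) = Mul(-1, Add(Mul(-1, -136), Mul(6, Pow(-136, -1)))) = Mul(-1, Add(136, Mul(6, Rational(-1, 136)))) = Mul(-1, Add(136, Rational(-3, 68))) = Mul(-1, Rational(9245, 68)) = Rational(-9245, 68)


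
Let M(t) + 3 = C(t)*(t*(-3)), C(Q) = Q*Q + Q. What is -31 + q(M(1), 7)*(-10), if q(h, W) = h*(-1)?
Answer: -121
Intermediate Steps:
C(Q) = Q + Q**2 (C(Q) = Q**2 + Q = Q + Q**2)
M(t) = -3 - 3*t**2*(1 + t) (M(t) = -3 + (t*(1 + t))*(t*(-3)) = -3 + (t*(1 + t))*(-3*t) = -3 - 3*t**2*(1 + t))
q(h, W) = -h
-31 + q(M(1), 7)*(-10) = -31 - (-3 + 3*1**2*(-1 - 1*1))*(-10) = -31 - (-3 + 3*1*(-1 - 1))*(-10) = -31 - (-3 + 3*1*(-2))*(-10) = -31 - (-3 - 6)*(-10) = -31 - 1*(-9)*(-10) = -31 + 9*(-10) = -31 - 90 = -121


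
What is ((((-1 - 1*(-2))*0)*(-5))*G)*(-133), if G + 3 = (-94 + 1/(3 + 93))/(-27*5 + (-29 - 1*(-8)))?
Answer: 0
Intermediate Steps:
G = -35905/14976 (G = -3 + (-94 + 1/(3 + 93))/(-27*5 + (-29 - 1*(-8))) = -3 + (-94 + 1/96)/(-135 + (-29 + 8)) = -3 + (-94 + 1/96)/(-135 - 21) = -3 - 9023/96/(-156) = -3 - 9023/96*(-1/156) = -3 + 9023/14976 = -35905/14976 ≈ -2.3975)
((((-1 - 1*(-2))*0)*(-5))*G)*(-133) = ((((-1 - 1*(-2))*0)*(-5))*(-35905/14976))*(-133) = ((((-1 + 2)*0)*(-5))*(-35905/14976))*(-133) = (((1*0)*(-5))*(-35905/14976))*(-133) = ((0*(-5))*(-35905/14976))*(-133) = (0*(-35905/14976))*(-133) = 0*(-133) = 0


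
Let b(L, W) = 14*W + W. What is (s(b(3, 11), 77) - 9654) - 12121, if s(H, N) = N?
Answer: -21698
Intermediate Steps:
b(L, W) = 15*W
(s(b(3, 11), 77) - 9654) - 12121 = (77 - 9654) - 12121 = -9577 - 12121 = -21698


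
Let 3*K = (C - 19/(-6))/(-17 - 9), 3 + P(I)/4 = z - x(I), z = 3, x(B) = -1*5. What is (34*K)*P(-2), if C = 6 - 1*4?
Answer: -5270/117 ≈ -45.043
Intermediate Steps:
x(B) = -5
P(I) = 20 (P(I) = -12 + 4*(3 - 1*(-5)) = -12 + 4*(3 + 5) = -12 + 4*8 = -12 + 32 = 20)
C = 2 (C = 6 - 4 = 2)
K = -31/468 (K = ((2 - 19/(-6))/(-17 - 9))/3 = ((2 - 19*(-⅙))/(-26))/3 = ((2 + 19/6)*(-1/26))/3 = ((31/6)*(-1/26))/3 = (⅓)*(-31/156) = -31/468 ≈ -0.066239)
(34*K)*P(-2) = (34*(-31/468))*20 = -527/234*20 = -5270/117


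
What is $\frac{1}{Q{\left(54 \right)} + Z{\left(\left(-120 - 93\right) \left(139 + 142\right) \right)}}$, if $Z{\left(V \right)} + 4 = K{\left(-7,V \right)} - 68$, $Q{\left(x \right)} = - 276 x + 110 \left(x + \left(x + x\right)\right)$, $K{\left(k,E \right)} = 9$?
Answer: $\frac{1}{2853} \approx 0.00035051$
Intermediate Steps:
$Q{\left(x \right)} = 54 x$ ($Q{\left(x \right)} = - 276 x + 110 \left(x + 2 x\right) = - 276 x + 110 \cdot 3 x = - 276 x + 330 x = 54 x$)
$Z{\left(V \right)} = -63$ ($Z{\left(V \right)} = -4 + \left(9 - 68\right) = -4 - 59 = -63$)
$\frac{1}{Q{\left(54 \right)} + Z{\left(\left(-120 - 93\right) \left(139 + 142\right) \right)}} = \frac{1}{54 \cdot 54 - 63} = \frac{1}{2916 - 63} = \frac{1}{2853}$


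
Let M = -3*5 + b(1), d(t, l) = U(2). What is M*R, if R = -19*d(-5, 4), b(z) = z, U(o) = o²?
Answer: 1064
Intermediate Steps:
d(t, l) = 4 (d(t, l) = 2² = 4)
R = -76 (R = -19*4 = -76)
M = -14 (M = -3*5 + 1 = -15 + 1 = -14)
M*R = -14*(-76) = 1064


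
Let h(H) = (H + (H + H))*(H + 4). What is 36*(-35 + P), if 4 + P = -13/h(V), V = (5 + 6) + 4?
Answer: -133432/95 ≈ -1404.5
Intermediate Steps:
V = 15 (V = 11 + 4 = 15)
h(H) = 3*H*(4 + H) (h(H) = (H + 2*H)*(4 + H) = (3*H)*(4 + H) = 3*H*(4 + H))
P = -3433/855 (P = -4 - 13*1/(45*(4 + 15)) = -4 - 13/(3*15*19) = -4 - 13/855 = -3433/855 ≈ -4.0152)
36*(-35 + P) = 36*(-35 - 3433/855) = 36*(-33358/855) = -133432/95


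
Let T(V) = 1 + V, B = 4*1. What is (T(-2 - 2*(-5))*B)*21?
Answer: 756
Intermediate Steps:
B = 4
(T(-2 - 2*(-5))*B)*21 = ((1 + (-2 - 2*(-5)))*4)*21 = ((1 + (-2 + 10))*4)*21 = ((1 + 8)*4)*21 = (9*4)*21 = 36*21 = 756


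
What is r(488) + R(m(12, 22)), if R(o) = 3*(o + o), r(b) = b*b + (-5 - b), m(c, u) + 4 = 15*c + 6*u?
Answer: 239499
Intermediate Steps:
m(c, u) = -4 + 6*u + 15*c (m(c, u) = -4 + (15*c + 6*u) = -4 + (6*u + 15*c) = -4 + 6*u + 15*c)
r(b) = -5 + b² - b (r(b) = b² + (-5 - b) = -5 + b² - b)
R(o) = 6*o (R(o) = 3*(2*o) = 6*o)
r(488) + R(m(12, 22)) = (-5 + 488² - 1*488) + 6*(-4 + 6*22 + 15*12) = (-5 + 238144 - 488) + 6*(-4 + 132 + 180) = 237651 + 6*308 = 237651 + 1848 = 239499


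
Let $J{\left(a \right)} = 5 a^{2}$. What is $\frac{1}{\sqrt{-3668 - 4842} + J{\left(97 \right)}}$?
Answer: $\frac{9409}{442648107} - \frac{i \sqrt{8510}}{2213240535} \approx 2.1256 \cdot 10^{-5} - 4.1681 \cdot 10^{-8} i$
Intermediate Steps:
$\frac{1}{\sqrt{-3668 - 4842} + J{\left(97 \right)}} = \frac{1}{\sqrt{-3668 - 4842} + 5 \cdot 97^{2}} = \frac{1}{\sqrt{-8510} + 5 \cdot 9409} = \frac{1}{i \sqrt{8510} + 47045} = \frac{1}{47045 + i \sqrt{8510}}$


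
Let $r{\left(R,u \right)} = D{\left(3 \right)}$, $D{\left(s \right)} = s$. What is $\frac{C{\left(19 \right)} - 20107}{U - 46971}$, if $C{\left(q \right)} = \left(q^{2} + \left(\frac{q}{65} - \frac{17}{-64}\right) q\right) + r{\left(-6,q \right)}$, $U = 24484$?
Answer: $\frac{82086781}{93545920} \approx 0.8775$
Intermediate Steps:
$r{\left(R,u \right)} = 3$
$C{\left(q \right)} = 3 + q^{2} + q \left(\frac{17}{64} + \frac{q}{65}\right)$ ($C{\left(q \right)} = \left(q^{2} + \left(\frac{q}{65} - \frac{17}{-64}\right) q\right) + 3 = \left(q^{2} + \left(q \frac{1}{65} - - \frac{17}{64}\right) q\right) + 3 = \left(q^{2} + \left(\frac{q}{65} + \frac{17}{64}\right) q\right) + 3 = \left(q^{2} + \left(\frac{17}{64} + \frac{q}{65}\right) q\right) + 3 = \left(q^{2} + q \left(\frac{17}{64} + \frac{q}{65}\right)\right) + 3 = 3 + q^{2} + q \left(\frac{17}{64} + \frac{q}{65}\right)$)
$\frac{C{\left(19 \right)} - 20107}{U - 46971} = \frac{\left(3 + \frac{17}{64} \cdot 19 + \frac{66 \cdot 19^{2}}{65}\right) - 20107}{24484 - 46971} = \frac{\left(3 + \frac{323}{64} + \frac{66}{65} \cdot 361\right) - 20107}{-22487} = \left(\left(3 + \frac{323}{64} + \frac{23826}{65}\right) - 20107\right) \left(- \frac{1}{22487}\right) = \left(\frac{1558339}{4160} - 20107\right) \left(- \frac{1}{22487}\right) = \left(- \frac{82086781}{4160}\right) \left(- \frac{1}{22487}\right) = \frac{82086781}{93545920}$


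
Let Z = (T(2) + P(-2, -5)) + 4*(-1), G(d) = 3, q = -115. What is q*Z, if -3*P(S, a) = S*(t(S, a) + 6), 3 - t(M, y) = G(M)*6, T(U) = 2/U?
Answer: 1035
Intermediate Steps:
t(M, y) = -15 (t(M, y) = 3 - 3*6 = 3 - 1*18 = 3 - 18 = -15)
P(S, a) = 3*S (P(S, a) = -S*(-15 + 6)/3 = -S*(-9)/3 = -(-3)*S = 3*S)
Z = -9 (Z = (2/2 + 3*(-2)) + 4*(-1) = (2*(½) - 6) - 4 = (1 - 6) - 4 = -5 - 4 = -9)
q*Z = -115*(-9) = 1035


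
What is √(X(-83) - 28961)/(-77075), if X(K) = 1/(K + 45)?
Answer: -I*√41819722/2928850 ≈ -0.002208*I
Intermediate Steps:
X(K) = 1/(45 + K)
√(X(-83) - 28961)/(-77075) = √(1/(45 - 83) - 28961)/(-77075) = √(1/(-38) - 28961)*(-1/77075) = √(-1/38 - 28961)*(-1/77075) = √(-1100519/38)*(-1/77075) = (I*√41819722/38)*(-1/77075) = -I*√41819722/2928850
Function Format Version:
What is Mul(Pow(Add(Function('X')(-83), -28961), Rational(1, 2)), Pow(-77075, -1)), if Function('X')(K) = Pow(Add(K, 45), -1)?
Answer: Mul(Rational(-1, 2928850), I, Pow(41819722, Rational(1, 2))) ≈ Mul(-0.0022080, I)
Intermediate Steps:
Function('X')(K) = Pow(Add(45, K), -1)
Mul(Pow(Add(Function('X')(-83), -28961), Rational(1, 2)), Pow(-77075, -1)) = Mul(Pow(Add(Pow(Add(45, -83), -1), -28961), Rational(1, 2)), Pow(-77075, -1)) = Mul(Pow(Add(Pow(-38, -1), -28961), Rational(1, 2)), Rational(-1, 77075)) = Mul(Pow(Add(Rational(-1, 38), -28961), Rational(1, 2)), Rational(-1, 77075)) = Mul(Pow(Rational(-1100519, 38), Rational(1, 2)), Rational(-1, 77075)) = Mul(Mul(Rational(1, 38), I, Pow(41819722, Rational(1, 2))), Rational(-1, 77075)) = Mul(Rational(-1, 2928850), I, Pow(41819722, Rational(1, 2)))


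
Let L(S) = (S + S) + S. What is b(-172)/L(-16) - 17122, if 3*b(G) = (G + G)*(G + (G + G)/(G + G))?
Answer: -35061/2 ≈ -17531.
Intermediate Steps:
L(S) = 3*S (L(S) = 2*S + S = 3*S)
b(G) = 2*G*(1 + G)/3 (b(G) = ((G + G)*(G + (G + G)/(G + G)))/3 = ((2*G)*(G + (2*G)/((2*G))))/3 = ((2*G)*(G + (2*G)*(1/(2*G))))/3 = ((2*G)*(G + 1))/3 = ((2*G)*(1 + G))/3 = (2*G*(1 + G))/3 = 2*G*(1 + G)/3)
b(-172)/L(-16) - 17122 = ((⅔)*(-172)*(1 - 172))/((3*(-16))) - 17122 = ((⅔)*(-172)*(-171))/(-48) - 17122 = 19608*(-1/48) - 17122 = -817/2 - 17122 = -35061/2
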